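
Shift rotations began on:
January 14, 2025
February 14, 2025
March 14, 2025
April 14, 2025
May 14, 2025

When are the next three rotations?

Gaps: 31, 28, 31, 30 days — not constant. Every event is on the 14th of the month.
Pattern: the 14th of each month.
June 2025: June 14, 2025.
July 2025: July 14, 2025.
Next: August 2025 → August 14, 2025.

June 14, 2025; July 14, 2025; August 14, 2025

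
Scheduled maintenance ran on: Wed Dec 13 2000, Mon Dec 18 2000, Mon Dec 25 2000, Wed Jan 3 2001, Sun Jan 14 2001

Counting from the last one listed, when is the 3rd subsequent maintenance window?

Intervals are 5, 7, 9, 11 days — an arithmetic progression with common difference 2.
Next gap: 13 days. Sun Jan 14 2001 + 13 days = Sat Jan 27 2001.
Next gap: 15 days. Sat Jan 27 2001 + 15 days = Sun Feb 11 2001.
Next gap: 17 days. Sun Feb 11 2001 + 17 days = Wed Feb 28 2001.

Wed Feb 28 2001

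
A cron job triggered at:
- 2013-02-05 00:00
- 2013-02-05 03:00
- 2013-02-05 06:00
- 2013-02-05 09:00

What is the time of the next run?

The interval is a steady 3 hours (3, 3, 3).
2013-02-05 09:00 + 3 h = 2013-02-05 12:00.

2013-02-05 12:00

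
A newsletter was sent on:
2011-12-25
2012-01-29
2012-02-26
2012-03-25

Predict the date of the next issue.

2012-04-29

All Sundays; the gaps (35, 28, 28) vary with month length.
This is the last Sunday of each month.
April 2012 ends with Sunday 2012-04-29.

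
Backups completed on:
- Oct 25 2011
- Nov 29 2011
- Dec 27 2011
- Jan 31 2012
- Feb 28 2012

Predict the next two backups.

Mar 27 2012, Apr 24 2012

These are Tuesdays with 35, 28, 35, 28-day gaps.
Each is the final Tuesday of its month — Nov 29 2011 is past the 28th, so '4th Tuesday' doesn't fit.
Last Tuesday of March 2012: Mar 27 2012.
April 2012 ends with Tuesday Apr 24 2012.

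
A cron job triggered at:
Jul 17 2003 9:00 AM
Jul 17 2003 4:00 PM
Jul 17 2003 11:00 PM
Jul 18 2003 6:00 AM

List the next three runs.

The interval is a steady 7 hours (7, 7, 7).
Jul 18 2003 6:00 AM + 7 h = Jul 18 2003 1:00 PM.
Jul 18 2003 1:00 PM + 7 h = Jul 18 2003 8:00 PM.
Jul 18 2003 8:00 PM + 7 h = Jul 19 2003 3:00 AM.

Jul 18 2003 1:00 PM, Jul 18 2003 8:00 PM, Jul 19 2003 3:00 AM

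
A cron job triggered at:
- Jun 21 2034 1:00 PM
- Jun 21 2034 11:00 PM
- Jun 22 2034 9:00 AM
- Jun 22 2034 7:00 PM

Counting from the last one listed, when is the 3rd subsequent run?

Gaps: 10, 10, 10 hours — each event is 10 hours after the previous one.
Jun 22 2034 7:00 PM + 10 h = Jun 23 2034 5:00 AM.
Jun 23 2034 5:00 AM + 10 h = Jun 23 2034 3:00 PM.
Jun 23 2034 3:00 PM + 10 h = Jun 24 2034 1:00 AM.

Jun 24 2034 1:00 AM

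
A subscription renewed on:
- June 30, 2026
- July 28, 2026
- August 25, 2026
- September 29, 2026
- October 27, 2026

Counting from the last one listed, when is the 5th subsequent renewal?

Every date is a Tuesday; gaps 28, 28, 35, 28 days.
Each is the last Tuesday of its month (at least one falls on the 29th or later, ruling out '4th Tuesday').
November 2026 ends with Tuesday November 24, 2026.
December 2026 ends with Tuesday December 29, 2026.
January 2027 ends with Tuesday January 26, 2027.
Last Tuesday of February 2027: February 23, 2027.
March 2027 ends with Tuesday March 30, 2027.

March 30, 2027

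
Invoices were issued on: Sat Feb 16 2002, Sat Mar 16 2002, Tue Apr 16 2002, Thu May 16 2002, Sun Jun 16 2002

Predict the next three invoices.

Tue Jul 16 2002, Fri Aug 16 2002, Mon Sep 16 2002

The day-of-month is always 16 (28, 31, 30, 31 days between events).
So this recurs on the 16th of each month.
Next: July 2002 → Tue Jul 16 2002.
August 2002: Fri Aug 16 2002.
September 2002: Mon Sep 16 2002.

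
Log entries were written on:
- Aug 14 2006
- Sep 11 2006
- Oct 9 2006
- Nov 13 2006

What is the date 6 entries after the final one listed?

May 14 2007

Gaps: 28, 28, 35 days — a mix of 28 and 35. Every date is a Monday.
Each is the 2nd Monday of its month.
2nd Monday of December 2006: Dec 11 2006.
January 2007 — 2nd Monday is Jan 8 2007.
February 2007 — 2nd Monday is Feb 12 2007.
March 2007 — 2nd Monday is Mar 12 2007.
2nd Monday of April 2007: Apr 9 2007.
2nd Monday of May 2007: May 14 2007.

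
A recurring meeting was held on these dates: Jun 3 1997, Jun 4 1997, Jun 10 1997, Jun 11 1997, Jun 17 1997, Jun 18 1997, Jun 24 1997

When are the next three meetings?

The gap pattern 1, 6, 1, 6, 1, 6 repeats every 2 events.
These are the Tuesdays and Wednesdays of each week.
The following Wednesday is Jun 25 1997.
The following Tuesday is Jul 1 1997.
The following Wednesday is Jul 2 1997.

Jun 25 1997, Jul 1 1997, Jul 2 1997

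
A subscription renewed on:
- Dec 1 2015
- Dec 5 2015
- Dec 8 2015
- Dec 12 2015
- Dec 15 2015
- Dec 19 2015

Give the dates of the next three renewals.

Dec 22 2015, Dec 26 2015, Dec 29 2015

Gaps: 4, 3, 4, 3, 4 days — not constant, but cyclic with period 2.
The events fall on every Tuesday and Saturday.
The following Tuesday is Dec 22 2015.
The following Saturday is Dec 26 2015.
Next Tuesday: Dec 29 2015.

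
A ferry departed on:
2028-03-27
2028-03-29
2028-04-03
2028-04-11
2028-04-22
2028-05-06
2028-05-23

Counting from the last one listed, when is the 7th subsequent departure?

Gaps: 2, 5, 8, 11, 14, 17 days — each gap is 3 larger than the previous one.
Next gap: 20 days. 2028-05-23 + 20 days = 2028-06-12.
Next gap: 23 days. 2028-06-12 + 23 days = 2028-07-05.
Next gap: 26 days. 2028-07-05 + 26 days = 2028-07-31.
Next gap: 29 days. 2028-07-31 + 29 days = 2028-08-29.
Next gap: 32 days. 2028-08-29 + 32 days = 2028-09-30.
Next gap: 35 days. 2028-09-30 + 35 days = 2028-11-04.
Next gap: 38 days. 2028-11-04 + 38 days = 2028-12-12.

2028-12-12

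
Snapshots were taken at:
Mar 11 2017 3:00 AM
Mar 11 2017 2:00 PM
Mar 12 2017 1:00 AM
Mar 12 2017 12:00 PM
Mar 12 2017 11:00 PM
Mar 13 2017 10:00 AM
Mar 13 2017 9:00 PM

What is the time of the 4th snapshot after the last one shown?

Mar 15 2017 5:00 PM

Gaps: 11, 11, 11, 11, 11, 11 hours — each event is 11 hours after the previous one.
Mar 13 2017 9:00 PM + 11 h = Mar 14 2017 8:00 AM.
Mar 14 2017 8:00 AM + 11 h = Mar 14 2017 7:00 PM.
Mar 14 2017 7:00 PM + 11 h = Mar 15 2017 6:00 AM.
Mar 15 2017 6:00 AM + 11 h = Mar 15 2017 5:00 PM.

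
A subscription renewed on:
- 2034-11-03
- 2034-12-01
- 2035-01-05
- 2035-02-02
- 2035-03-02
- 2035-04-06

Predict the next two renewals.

Gaps: 28, 35, 28, 28, 35 days — a mix of 28 and 35. Every date is a Friday.
Each is the 1st Friday of its month.
1st Friday of May 2035: 2035-05-04.
1st Friday of June 2035: 2035-06-01.

2035-05-04, 2035-06-01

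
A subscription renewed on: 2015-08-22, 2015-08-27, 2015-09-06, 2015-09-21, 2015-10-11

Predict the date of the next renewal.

2015-11-05

Intervals are 5, 10, 15, 20 days — an arithmetic progression with common difference 5.
Next gap: 25 days. 2015-10-11 + 25 days = 2015-11-05.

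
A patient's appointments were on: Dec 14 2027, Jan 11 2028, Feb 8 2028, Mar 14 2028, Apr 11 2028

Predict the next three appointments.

These are Tuesdays at 28- or 35-day spacing (28, 28, 35, 28).
The pattern: 2nd Tuesday of the month.
May 2028 — 2nd Tuesday is May 9 2028.
2nd Tuesday of June 2028: Jun 13 2028.
2nd Tuesday of July 2028: Jul 11 2028.

May 9 2028, Jun 13 2028, Jul 11 2028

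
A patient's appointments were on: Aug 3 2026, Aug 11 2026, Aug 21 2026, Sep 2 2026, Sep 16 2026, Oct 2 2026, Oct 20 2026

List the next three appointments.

The spacing grows by 2 each time: 8, 10, 12, 14, 16, 18 days.
Next gap: 20 days. Oct 20 2026 + 20 days = Nov 9 2026.
Next gap: 22 days. Nov 9 2026 + 22 days = Dec 1 2026.
Next gap: 24 days. Dec 1 2026 + 24 days = Dec 25 2026.

Nov 9 2026, Dec 1 2026, Dec 25 2026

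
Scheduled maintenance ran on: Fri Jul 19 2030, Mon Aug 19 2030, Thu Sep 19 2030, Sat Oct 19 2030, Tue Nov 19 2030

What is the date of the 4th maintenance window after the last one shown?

Wed Mar 19 2031

Each date is the 19th; the gaps (31, 31, 30, 31) track the month lengths.
The rule is the 19th of each month.
Next: December 2030 → Thu Dec 19 2030.
Next: January 2031 → Sun Jan 19 2031.
February 2031: Wed Feb 19 2031.
Next: March 2031 → Wed Mar 19 2031.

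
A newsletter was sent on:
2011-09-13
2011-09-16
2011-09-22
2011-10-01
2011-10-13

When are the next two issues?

Gaps: 3, 6, 9, 12 days — each gap is 3 larger than the previous one.
Next gap: 15 days. 2011-10-13 + 15 days = 2011-10-28.
Next gap: 18 days. 2011-10-28 + 18 days = 2011-11-15.

2011-10-28, 2011-11-15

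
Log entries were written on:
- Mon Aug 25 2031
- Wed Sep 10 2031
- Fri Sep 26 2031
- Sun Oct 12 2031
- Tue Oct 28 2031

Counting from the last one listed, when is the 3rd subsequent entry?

Every event comes 16 days after the last (16, 16, 16, 16).
Tue Oct 28 2031 + 16 days = Thu Nov 13 2031.
Thu Nov 13 2031 + 16 days = Sat Nov 29 2031.
Sat Nov 29 2031 + 16 days = Mon Dec 15 2031.

Mon Dec 15 2031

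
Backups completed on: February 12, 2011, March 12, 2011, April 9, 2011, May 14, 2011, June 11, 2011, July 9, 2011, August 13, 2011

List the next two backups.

All dates are Saturdays, 28, 28, 35, 28, 28, 35 days apart.
Specifically, the 2nd Saturday of each month.
2nd Saturday of September 2011: September 10, 2011.
October 2011 — 2nd Saturday is October 8, 2011.

September 10, 2011; October 8, 2011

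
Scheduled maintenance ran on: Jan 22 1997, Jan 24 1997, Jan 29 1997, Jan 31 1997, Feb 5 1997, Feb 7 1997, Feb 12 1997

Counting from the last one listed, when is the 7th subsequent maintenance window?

Every event lands on a Wednesday or Friday (gaps cycle 2, 5, 2, 5, 2, 5).
So the schedule is: every Wednesday and Friday.
Next Friday: Feb 14 1997.
The following Wednesday is Feb 19 1997.
The following Friday is Feb 21 1997.
Next Wednesday: Feb 26 1997.
Next Friday: Feb 28 1997.
The following Wednesday is Mar 5 1997.
Next Friday: Mar 7 1997.

Mar 7 1997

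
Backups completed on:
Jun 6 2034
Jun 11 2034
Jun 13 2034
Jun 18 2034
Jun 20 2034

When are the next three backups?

Jun 25 2034, Jun 27 2034, Jul 2 2034

The gap pattern 5, 2, 5, 2 repeats every 2 events.
These are the Tuesdays and Sundays of each week.
Next Sunday: Jun 25 2034.
The following Tuesday is Jun 27 2034.
Next Sunday: Jul 2 2034.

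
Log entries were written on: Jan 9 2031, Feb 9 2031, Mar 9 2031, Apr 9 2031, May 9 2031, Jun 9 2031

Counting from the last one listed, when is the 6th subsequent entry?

Dec 9 2031

The day-of-month is always 9 (31, 28, 31, 30, 31 days between events).
So this recurs on the 9th of each month.
July 2031: Jul 9 2031.
Next: August 2031 → Aug 9 2031.
Next: September 2031 → Sep 9 2031.
October 2031: Oct 9 2031.
November 2031: Nov 9 2031.
Next: December 2031 → Dec 9 2031.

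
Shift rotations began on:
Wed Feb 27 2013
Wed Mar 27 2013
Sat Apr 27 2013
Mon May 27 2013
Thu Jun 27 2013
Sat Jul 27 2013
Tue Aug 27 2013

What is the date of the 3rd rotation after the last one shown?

Each date is the 27th; the gaps (28, 31, 30, 31, 30, 31) track the month lengths.
The rule is the 27th of each month.
Next: September 2013 → Fri Sep 27 2013.
October 2013: Sun Oct 27 2013.
Next: November 2013 → Wed Nov 27 2013.

Wed Nov 27 2013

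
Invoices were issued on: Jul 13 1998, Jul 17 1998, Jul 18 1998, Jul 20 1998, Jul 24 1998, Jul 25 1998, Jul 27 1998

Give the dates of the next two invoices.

Every event lands on a Monday or Friday or Saturday (gaps cycle 4, 1, 2, 4, 1, 2).
So the schedule is: every Monday, Friday and Saturday.
Next Friday: Jul 31 1998.
The following Saturday is Aug 1 1998.

Jul 31 1998, Aug 1 1998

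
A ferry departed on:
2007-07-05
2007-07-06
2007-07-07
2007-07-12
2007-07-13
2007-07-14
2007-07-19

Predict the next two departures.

2007-07-20, 2007-07-21

Gaps: 1, 1, 5, 1, 1, 5 days — not constant, but cyclic with period 3.
The events fall on every Thursday, Friday and Saturday.
The following Friday is 2007-07-20.
Next Saturday: 2007-07-21.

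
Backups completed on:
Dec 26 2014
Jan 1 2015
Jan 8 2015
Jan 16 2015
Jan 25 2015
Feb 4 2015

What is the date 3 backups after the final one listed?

Mar 12 2015

Intervals are 6, 7, 8, 9, 10 days — an arithmetic progression with common difference 1.
Next gap: 11 days. Feb 4 2015 + 11 days = Feb 15 2015.
Next gap: 12 days. Feb 15 2015 + 12 days = Feb 27 2015.
Next gap: 13 days. Feb 27 2015 + 13 days = Mar 12 2015.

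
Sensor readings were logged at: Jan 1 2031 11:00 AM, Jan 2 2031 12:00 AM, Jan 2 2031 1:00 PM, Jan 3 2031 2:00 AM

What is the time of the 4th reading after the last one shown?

Jan 5 2031 6:00 AM

Spacing: 13, 13, 13 h — constant 13 h.
Jan 3 2031 2:00 AM + 13 h = Jan 3 2031 3:00 PM.
Jan 3 2031 3:00 PM + 13 h = Jan 4 2031 4:00 AM.
Jan 4 2031 4:00 AM + 13 h = Jan 4 2031 5:00 PM.
Jan 4 2031 5:00 PM + 13 h = Jan 5 2031 6:00 AM.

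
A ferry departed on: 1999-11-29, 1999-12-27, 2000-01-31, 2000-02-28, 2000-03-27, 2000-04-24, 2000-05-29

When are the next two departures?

Every date is a Monday; gaps 28, 35, 28, 28, 28, 35 days.
Each is the last Monday of its month (at least one falls on the 29th or later, ruling out '4th Monday').
Last Monday of June 2000: 2000-06-26.
Last Monday of July 2000: 2000-07-31.

2000-06-26, 2000-07-31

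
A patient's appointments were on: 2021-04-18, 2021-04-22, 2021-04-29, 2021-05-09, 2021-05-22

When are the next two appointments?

Intervals are 4, 7, 10, 13 days — an arithmetic progression with common difference 3.
Next gap: 16 days. 2021-05-22 + 16 days = 2021-06-07.
Next gap: 19 days. 2021-06-07 + 19 days = 2021-06-26.

2021-06-07, 2021-06-26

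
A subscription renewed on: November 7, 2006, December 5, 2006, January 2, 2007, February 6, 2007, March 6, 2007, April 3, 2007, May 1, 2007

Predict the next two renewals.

All dates are Tuesdays, 28, 28, 35, 28, 28, 28 days apart.
Specifically, the 1st Tuesday of each month.
1st Tuesday of June 2007: June 5, 2007.
July 2007 — 1st Tuesday is July 3, 2007.

June 5, 2007; July 3, 2007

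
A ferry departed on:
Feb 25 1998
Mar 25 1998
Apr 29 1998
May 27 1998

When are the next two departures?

Jun 24 1998, Jul 29 1998

Every date is a Wednesday; gaps 28, 35, 28 days.
Each is the last Wednesday of its month (at least one falls on the 29th or later, ruling out '4th Wednesday').
Last Wednesday of June 1998: Jun 24 1998.
Last Wednesday of July 1998: Jul 29 1998.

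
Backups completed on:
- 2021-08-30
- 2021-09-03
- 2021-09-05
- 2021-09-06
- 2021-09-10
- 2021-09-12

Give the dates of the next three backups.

Every event lands on a Monday or Friday or Sunday (gaps cycle 4, 2, 1, 4, 2).
So the schedule is: every Monday, Friday and Sunday.
The following Monday is 2021-09-13.
The following Friday is 2021-09-17.
Next Sunday: 2021-09-19.

2021-09-13, 2021-09-17, 2021-09-19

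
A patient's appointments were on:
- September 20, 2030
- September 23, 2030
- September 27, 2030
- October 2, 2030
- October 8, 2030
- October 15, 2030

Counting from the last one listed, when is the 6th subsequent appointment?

December 17, 2030

Intervals are 3, 4, 5, 6, 7 days — an arithmetic progression with common difference 1.
Next gap: 8 days. October 15, 2030 + 8 days = October 23, 2030.
Next gap: 9 days. October 23, 2030 + 9 days = November 1, 2030.
Next gap: 10 days. November 1, 2030 + 10 days = November 11, 2030.
Next gap: 11 days. November 11, 2030 + 11 days = November 22, 2030.
Next gap: 12 days. November 22, 2030 + 12 days = December 4, 2030.
Next gap: 13 days. December 4, 2030 + 13 days = December 17, 2030.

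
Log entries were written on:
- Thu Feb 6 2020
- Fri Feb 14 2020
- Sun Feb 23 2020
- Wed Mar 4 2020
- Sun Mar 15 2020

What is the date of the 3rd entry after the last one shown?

Intervals are 8, 9, 10, 11 days — an arithmetic progression with common difference 1.
Next gap: 12 days. Sun Mar 15 2020 + 12 days = Fri Mar 27 2020.
Next gap: 13 days. Fri Mar 27 2020 + 13 days = Thu Apr 9 2020.
Next gap: 14 days. Thu Apr 9 2020 + 14 days = Thu Apr 23 2020.

Thu Apr 23 2020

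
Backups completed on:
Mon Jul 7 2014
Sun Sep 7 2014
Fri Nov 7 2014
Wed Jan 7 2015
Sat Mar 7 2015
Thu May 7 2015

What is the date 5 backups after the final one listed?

Mon Mar 7 2016

Gaps: 62, 61, 61, 59, 61 days — not constant. Every event is on the 7th of the month.
Pattern: the 7th of every 2 months.
July 2015: Tue Jul 7 2015.
September 2015: Mon Sep 7 2015.
November 2015: Sat Nov 7 2015.
January 2016: Thu Jan 7 2016.
Next: March 2016 → Mon Mar 7 2016.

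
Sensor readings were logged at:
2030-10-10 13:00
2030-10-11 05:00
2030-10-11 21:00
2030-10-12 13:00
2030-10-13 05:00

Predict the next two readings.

2030-10-13 21:00, 2030-10-14 13:00

The interval is a steady 16 hours (16, 16, 16, 16).
2030-10-13 05:00 + 16 h = 2030-10-13 21:00.
2030-10-13 21:00 + 16 h = 2030-10-14 13:00.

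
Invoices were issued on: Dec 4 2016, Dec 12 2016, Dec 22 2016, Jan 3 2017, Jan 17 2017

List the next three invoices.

Gaps: 8, 10, 12, 14 days — each gap is 2 larger than the previous one.
Next gap: 16 days. Jan 17 2017 + 16 days = Feb 2 2017.
Next gap: 18 days. Feb 2 2017 + 18 days = Feb 20 2017.
Next gap: 20 days. Feb 20 2017 + 20 days = Mar 12 2017.

Feb 2 2017, Feb 20 2017, Mar 12 2017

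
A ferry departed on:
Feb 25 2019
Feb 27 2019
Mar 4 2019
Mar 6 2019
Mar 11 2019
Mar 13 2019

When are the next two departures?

Gaps: 2, 5, 2, 5, 2 days — not constant, but cyclic with period 2.
The events fall on every Monday and Wednesday.
The following Monday is Mar 18 2019.
Next Wednesday: Mar 20 2019.

Mar 18 2019, Mar 20 2019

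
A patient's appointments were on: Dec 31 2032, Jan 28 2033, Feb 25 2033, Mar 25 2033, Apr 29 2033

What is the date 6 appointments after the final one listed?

Every date is a Friday; gaps 28, 28, 28, 35 days.
Each is the last Friday of its month (at least one falls on the 29th or later, ruling out '4th Friday').
May 2033 ends with Friday May 27 2033.
Last Friday of June 2033: Jun 24 2033.
Last Friday of July 2033: Jul 29 2033.
Last Friday of August 2033: Aug 26 2033.
Last Friday of September 2033: Sep 30 2033.
Last Friday of October 2033: Oct 28 2033.

Oct 28 2033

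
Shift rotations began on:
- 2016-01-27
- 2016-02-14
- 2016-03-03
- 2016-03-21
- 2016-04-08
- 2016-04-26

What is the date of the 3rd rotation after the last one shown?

Every event comes 18 days after the last (18, 18, 18, 18, 18).
2016-04-26 + 18 days = 2016-05-14.
2016-05-14 + 18 days = 2016-06-01.
2016-06-01 + 18 days = 2016-06-19.

2016-06-19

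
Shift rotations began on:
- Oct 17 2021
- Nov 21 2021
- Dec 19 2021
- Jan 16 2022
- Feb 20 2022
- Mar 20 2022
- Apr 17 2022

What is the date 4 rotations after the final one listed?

Aug 21 2022

Gaps: 35, 28, 28, 35, 28, 28 days — a mix of 28 and 35. Every date is a Sunday.
Each is the 3rd Sunday of its month.
3rd Sunday of May 2022: May 15 2022.
3rd Sunday of June 2022: Jun 19 2022.
July 2022 — 3rd Sunday is Jul 17 2022.
August 2022 — 3rd Sunday is Aug 21 2022.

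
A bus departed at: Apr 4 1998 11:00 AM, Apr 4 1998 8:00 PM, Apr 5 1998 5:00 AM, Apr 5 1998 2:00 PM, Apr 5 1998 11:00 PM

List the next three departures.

Apr 6 1998 8:00 AM, Apr 6 1998 5:00 PM, Apr 7 1998 2:00 AM

Spacing: 9, 9, 9, 9 h — constant 9 h.
Apr 5 1998 11:00 PM + 9 h = Apr 6 1998 8:00 AM.
Apr 6 1998 8:00 AM + 9 h = Apr 6 1998 5:00 PM.
Apr 6 1998 5:00 PM + 9 h = Apr 7 1998 2:00 AM.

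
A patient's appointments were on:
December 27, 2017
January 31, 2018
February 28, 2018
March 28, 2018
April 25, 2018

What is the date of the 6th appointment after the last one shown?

All Wednesdays; the gaps (35, 28, 28, 28) vary with month length.
This is the last Wednesday of each month.
Last Wednesday of May 2018: May 30, 2018.
June 2018 ends with Wednesday June 27, 2018.
July 2018 ends with Wednesday July 25, 2018.
Last Wednesday of August 2018: August 29, 2018.
September 2018 ends with Wednesday September 26, 2018.
Last Wednesday of October 2018: October 31, 2018.

October 31, 2018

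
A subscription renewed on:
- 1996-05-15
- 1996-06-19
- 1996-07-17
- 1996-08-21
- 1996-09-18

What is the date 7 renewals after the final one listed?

1997-04-16

These are Wednesdays at 28- or 35-day spacing (35, 28, 35, 28).
The pattern: 3rd Wednesday of the month.
October 1996 — 3rd Wednesday is 1996-10-16.
3rd Wednesday of November 1996: 1996-11-20.
December 1996 — 3rd Wednesday is 1996-12-18.
3rd Wednesday of January 1997: 1997-01-15.
February 1997 — 3rd Wednesday is 1997-02-19.
March 1997 — 3rd Wednesday is 1997-03-19.
April 1997 — 3rd Wednesday is 1997-04-16.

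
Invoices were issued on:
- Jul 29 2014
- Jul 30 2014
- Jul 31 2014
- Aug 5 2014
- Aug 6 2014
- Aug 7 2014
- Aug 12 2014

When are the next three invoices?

Every event lands on a Tuesday or Wednesday or Thursday (gaps cycle 1, 1, 5, 1, 1, 5).
So the schedule is: every Tuesday, Wednesday and Thursday.
The following Wednesday is Aug 13 2014.
Next Thursday: Aug 14 2014.
The following Tuesday is Aug 19 2014.

Aug 13 2014, Aug 14 2014, Aug 19 2014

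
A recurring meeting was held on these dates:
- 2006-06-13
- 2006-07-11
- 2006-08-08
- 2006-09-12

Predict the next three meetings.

Gaps: 28, 28, 35 days — a mix of 28 and 35. Every date is a Tuesday.
Each is the 2nd Tuesday of its month.
October 2006 — 2nd Tuesday is 2006-10-10.
November 2006 — 2nd Tuesday is 2006-11-14.
December 2006 — 2nd Tuesday is 2006-12-12.

2006-10-10, 2006-11-14, 2006-12-12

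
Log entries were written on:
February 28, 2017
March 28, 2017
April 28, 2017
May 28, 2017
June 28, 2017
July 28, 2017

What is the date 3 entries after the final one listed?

October 28, 2017

Gaps: 28, 31, 30, 31, 30 days — not constant. Every event is on the 28th of the month.
Pattern: the 28th of each month.
August 2017: August 28, 2017.
Next: September 2017 → September 28, 2017.
Next: October 2017 → October 28, 2017.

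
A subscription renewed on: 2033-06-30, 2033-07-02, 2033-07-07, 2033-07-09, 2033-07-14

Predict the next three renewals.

2033-07-16, 2033-07-21, 2033-07-23

Every event lands on a Thursday or Saturday (gaps cycle 2, 5, 2, 5).
So the schedule is: every Thursday and Saturday.
Next Saturday: 2033-07-16.
Next Thursday: 2033-07-21.
Next Saturday: 2033-07-23.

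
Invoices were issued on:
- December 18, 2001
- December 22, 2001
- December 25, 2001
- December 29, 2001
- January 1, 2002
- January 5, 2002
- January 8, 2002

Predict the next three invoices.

Gaps: 4, 3, 4, 3, 4, 3 days — not constant, but cyclic with period 2.
The events fall on every Tuesday and Saturday.
Next Saturday: January 12, 2002.
The following Tuesday is January 15, 2002.
Next Saturday: January 19, 2002.

January 12, 2002; January 15, 2002; January 19, 2002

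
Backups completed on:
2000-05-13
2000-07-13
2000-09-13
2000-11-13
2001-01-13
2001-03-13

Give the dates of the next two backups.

2001-05-13, 2001-07-13

The day-of-month is always 13 (61, 62, 61, 61, 59 days between events).
So this recurs on the 13th of every 2 months.
Next: May 2001 → 2001-05-13.
Next: July 2001 → 2001-07-13.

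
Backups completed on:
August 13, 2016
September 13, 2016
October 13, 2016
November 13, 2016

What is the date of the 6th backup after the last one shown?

May 13, 2017

Each date is the 13th; the gaps (31, 30, 31) track the month lengths.
The rule is the 13th of each month.
Next: December 2016 → December 13, 2016.
Next: January 2017 → January 13, 2017.
Next: February 2017 → February 13, 2017.
March 2017: March 13, 2017.
Next: April 2017 → April 13, 2017.
Next: May 2017 → May 13, 2017.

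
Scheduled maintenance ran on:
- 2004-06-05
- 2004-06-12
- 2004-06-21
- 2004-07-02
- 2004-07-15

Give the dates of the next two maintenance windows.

2004-07-30, 2004-08-16

Gaps: 7, 9, 11, 13 days — each gap is 2 larger than the previous one.
Next gap: 15 days. 2004-07-15 + 15 days = 2004-07-30.
Next gap: 17 days. 2004-07-30 + 17 days = 2004-08-16.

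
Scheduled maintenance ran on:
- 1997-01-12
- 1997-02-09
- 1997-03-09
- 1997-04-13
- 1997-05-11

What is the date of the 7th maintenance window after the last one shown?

1997-12-14

Gaps: 28, 28, 35, 28 days — a mix of 28 and 35. Every date is a Sunday.
Each is the 2nd Sunday of its month.
June 1997 — 2nd Sunday is 1997-06-08.
July 1997 — 2nd Sunday is 1997-07-13.
August 1997 — 2nd Sunday is 1997-08-10.
September 1997 — 2nd Sunday is 1997-09-14.
October 1997 — 2nd Sunday is 1997-10-12.
November 1997 — 2nd Sunday is 1997-11-09.
December 1997 — 2nd Sunday is 1997-12-14.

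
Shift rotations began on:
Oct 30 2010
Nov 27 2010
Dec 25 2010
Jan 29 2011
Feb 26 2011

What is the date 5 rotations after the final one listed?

Jul 30 2011

These are Saturdays with 28, 28, 35, 28-day gaps.
Each is the final Saturday of its month — Oct 30 2010 is past the 28th, so '4th Saturday' doesn't fit.
Last Saturday of March 2011: Mar 26 2011.
Last Saturday of April 2011: Apr 30 2011.
Last Saturday of May 2011: May 28 2011.
June 2011 ends with Saturday Jun 25 2011.
July 2011 ends with Saturday Jul 30 2011.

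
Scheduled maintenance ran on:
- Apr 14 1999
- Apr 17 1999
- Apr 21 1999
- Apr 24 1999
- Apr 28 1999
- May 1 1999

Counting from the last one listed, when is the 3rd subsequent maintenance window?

Gaps: 3, 4, 3, 4, 3 days — not constant, but cyclic with period 2.
The events fall on every Wednesday and Saturday.
The following Wednesday is May 5 1999.
The following Saturday is May 8 1999.
The following Wednesday is May 12 1999.

May 12 1999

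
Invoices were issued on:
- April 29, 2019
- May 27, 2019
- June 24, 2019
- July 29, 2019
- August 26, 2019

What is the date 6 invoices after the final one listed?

These are Mondays with 28, 28, 35, 28-day gaps.
Each is the final Monday of its month — April 29, 2019 is past the 28th, so '4th Monday' doesn't fit.
September 2019 ends with Monday September 30, 2019.
Last Monday of October 2019: October 28, 2019.
November 2019 ends with Monday November 25, 2019.
Last Monday of December 2019: December 30, 2019.
January 2020 ends with Monday January 27, 2020.
Last Monday of February 2020: February 24, 2020.

February 24, 2020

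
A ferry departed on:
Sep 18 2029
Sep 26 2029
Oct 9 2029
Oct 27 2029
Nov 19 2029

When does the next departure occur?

Dec 17 2029

The spacing grows by 5 each time: 8, 13, 18, 23 days.
Next gap: 28 days. Nov 19 2029 + 28 days = Dec 17 2029.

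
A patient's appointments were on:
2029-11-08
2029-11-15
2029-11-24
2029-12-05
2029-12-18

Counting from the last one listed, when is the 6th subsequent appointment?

The spacing grows by 2 each time: 7, 9, 11, 13 days.
Next gap: 15 days. 2029-12-18 + 15 days = 2030-01-02.
Next gap: 17 days. 2030-01-02 + 17 days = 2030-01-19.
Next gap: 19 days. 2030-01-19 + 19 days = 2030-02-07.
Next gap: 21 days. 2030-02-07 + 21 days = 2030-02-28.
Next gap: 23 days. 2030-02-28 + 23 days = 2030-03-23.
Next gap: 25 days. 2030-03-23 + 25 days = 2030-04-17.

2030-04-17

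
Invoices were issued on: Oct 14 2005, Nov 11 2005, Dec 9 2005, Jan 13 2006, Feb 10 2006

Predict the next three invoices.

Gaps: 28, 28, 35, 28 days — a mix of 28 and 35. Every date is a Friday.
Each is the 2nd Friday of its month.
March 2006 — 2nd Friday is Mar 10 2006.
April 2006 — 2nd Friday is Apr 14 2006.
May 2006 — 2nd Friday is May 12 2006.

Mar 10 2006, Apr 14 2006, May 12 2006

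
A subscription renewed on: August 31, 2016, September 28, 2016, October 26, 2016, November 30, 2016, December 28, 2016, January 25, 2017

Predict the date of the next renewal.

All Wednesdays; the gaps (28, 28, 35, 28, 28) vary with month length.
This is the last Wednesday of each month.
Last Wednesday of February 2017: February 22, 2017.

February 22, 2017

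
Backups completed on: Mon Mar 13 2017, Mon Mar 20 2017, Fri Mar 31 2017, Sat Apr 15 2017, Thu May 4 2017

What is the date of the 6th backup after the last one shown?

Intervals are 7, 11, 15, 19 days — an arithmetic progression with common difference 4.
Next gap: 23 days. Thu May 4 2017 + 23 days = Sat May 27 2017.
Next gap: 27 days. Sat May 27 2017 + 27 days = Fri Jun 23 2017.
Next gap: 31 days. Fri Jun 23 2017 + 31 days = Mon Jul 24 2017.
Next gap: 35 days. Mon Jul 24 2017 + 35 days = Mon Aug 28 2017.
Next gap: 39 days. Mon Aug 28 2017 + 39 days = Fri Oct 6 2017.
Next gap: 43 days. Fri Oct 6 2017 + 43 days = Sat Nov 18 2017.

Sat Nov 18 2017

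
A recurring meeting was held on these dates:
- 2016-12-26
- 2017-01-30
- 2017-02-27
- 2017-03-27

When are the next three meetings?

All Mondays; the gaps (35, 28, 28) vary with month length.
This is the last Monday of each month.
April 2017 ends with Monday 2017-04-24.
Last Monday of May 2017: 2017-05-29.
June 2017 ends with Monday 2017-06-26.

2017-04-24, 2017-05-29, 2017-06-26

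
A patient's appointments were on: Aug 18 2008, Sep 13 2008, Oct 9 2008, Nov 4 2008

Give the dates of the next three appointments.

The spacing is 26, 26, 26 days — always 26 days.
Nov 4 2008 + 26 days = Nov 30 2008.
Nov 30 2008 + 26 days = Dec 26 2008.
Dec 26 2008 + 26 days = Jan 21 2009.

Nov 30 2008, Dec 26 2008, Jan 21 2009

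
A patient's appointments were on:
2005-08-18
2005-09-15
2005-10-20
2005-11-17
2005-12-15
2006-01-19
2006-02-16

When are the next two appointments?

2006-03-16, 2006-04-20

All dates are Thursdays, 28, 35, 28, 28, 35, 28 days apart.
Specifically, the 3rd Thursday of each month.
March 2006 — 3rd Thursday is 2006-03-16.
April 2006 — 3rd Thursday is 2006-04-20.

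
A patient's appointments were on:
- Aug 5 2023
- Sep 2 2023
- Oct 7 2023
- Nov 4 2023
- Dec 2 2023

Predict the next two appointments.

All dates are Saturdays, 28, 35, 28, 28 days apart.
Specifically, the 1st Saturday of each month.
January 2024 — 1st Saturday is Jan 6 2024.
February 2024 — 1st Saturday is Feb 3 2024.

Jan 6 2024, Feb 3 2024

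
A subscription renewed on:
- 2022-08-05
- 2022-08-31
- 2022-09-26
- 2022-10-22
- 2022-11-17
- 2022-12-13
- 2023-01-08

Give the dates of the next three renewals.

The spacing is 26, 26, 26, 26, 26, 26 days — always 26 days.
2023-01-08 + 26 days = 2023-02-03.
2023-02-03 + 26 days = 2023-03-01.
2023-03-01 + 26 days = 2023-03-27.

2023-02-03, 2023-03-01, 2023-03-27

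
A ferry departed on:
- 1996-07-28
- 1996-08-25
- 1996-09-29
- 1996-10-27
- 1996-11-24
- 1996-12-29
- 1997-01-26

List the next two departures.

1997-02-23, 1997-03-30

All Sundays; the gaps (28, 35, 28, 28, 35, 28) vary with month length.
This is the last Sunday of each month.
Last Sunday of February 1997: 1997-02-23.
March 1997 ends with Sunday 1997-03-30.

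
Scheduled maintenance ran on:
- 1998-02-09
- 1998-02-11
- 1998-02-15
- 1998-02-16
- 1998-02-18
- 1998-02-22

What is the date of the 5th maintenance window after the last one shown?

Gaps: 2, 4, 1, 2, 4 days — not constant, but cyclic with period 3.
The events fall on every Monday, Wednesday and Sunday.
Next Monday: 1998-02-23.
The following Wednesday is 1998-02-25.
Next Sunday: 1998-03-01.
Next Monday: 1998-03-02.
Next Wednesday: 1998-03-04.

1998-03-04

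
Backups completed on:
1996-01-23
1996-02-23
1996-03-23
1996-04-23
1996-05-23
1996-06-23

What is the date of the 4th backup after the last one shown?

1996-10-23

Gaps: 31, 29, 31, 30, 31 days — not constant. Every event is on the 23rd of the month.
Pattern: the 23rd of each month.
Next: July 1996 → 1996-07-23.
Next: August 1996 → 1996-08-23.
September 1996: 1996-09-23.
October 1996: 1996-10-23.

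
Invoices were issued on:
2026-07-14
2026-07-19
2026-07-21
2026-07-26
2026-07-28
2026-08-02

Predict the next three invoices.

The gap pattern 5, 2, 5, 2, 5 repeats every 2 events.
These are the Tuesdays and Sundays of each week.
The following Tuesday is 2026-08-04.
Next Sunday: 2026-08-09.
Next Tuesday: 2026-08-11.

2026-08-04, 2026-08-09, 2026-08-11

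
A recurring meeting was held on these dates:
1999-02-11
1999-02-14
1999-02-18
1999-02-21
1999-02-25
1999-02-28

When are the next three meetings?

1999-03-04, 1999-03-07, 1999-03-11

Gaps: 3, 4, 3, 4, 3 days — not constant, but cyclic with period 2.
The events fall on every Thursday and Sunday.
Next Thursday: 1999-03-04.
Next Sunday: 1999-03-07.
Next Thursday: 1999-03-11.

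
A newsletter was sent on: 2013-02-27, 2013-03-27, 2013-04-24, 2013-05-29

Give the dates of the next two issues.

2013-06-26, 2013-07-31

All Wednesdays; the gaps (28, 28, 35) vary with month length.
This is the last Wednesday of each month.
Last Wednesday of June 2013: 2013-06-26.
July 2013 ends with Wednesday 2013-07-31.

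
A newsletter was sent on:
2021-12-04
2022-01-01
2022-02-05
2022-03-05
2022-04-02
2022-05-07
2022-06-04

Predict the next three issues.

2022-07-02, 2022-08-06, 2022-09-03

All dates are Saturdays, 28, 35, 28, 28, 35, 28 days apart.
Specifically, the 1st Saturday of each month.
1st Saturday of July 2022: 2022-07-02.
1st Saturday of August 2022: 2022-08-06.
September 2022 — 1st Saturday is 2022-09-03.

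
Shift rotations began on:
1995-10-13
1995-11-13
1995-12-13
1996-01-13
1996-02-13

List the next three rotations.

Gaps: 31, 30, 31, 31 days — not constant. Every event is on the 13th of the month.
Pattern: the 13th of each month.
Next: March 1996 → 1996-03-13.
Next: April 1996 → 1996-04-13.
Next: May 1996 → 1996-05-13.

1996-03-13, 1996-04-13, 1996-05-13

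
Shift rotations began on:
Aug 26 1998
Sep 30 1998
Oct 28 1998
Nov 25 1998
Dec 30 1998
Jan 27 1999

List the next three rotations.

These are Wednesdays with 35, 28, 28, 35, 28-day gaps.
Each is the final Wednesday of its month — Sep 30 1998 is past the 28th, so '4th Wednesday' doesn't fit.
Last Wednesday of February 1999: Feb 24 1999.
Last Wednesday of March 1999: Mar 31 1999.
Last Wednesday of April 1999: Apr 28 1999.

Feb 24 1999, Mar 31 1999, Apr 28 1999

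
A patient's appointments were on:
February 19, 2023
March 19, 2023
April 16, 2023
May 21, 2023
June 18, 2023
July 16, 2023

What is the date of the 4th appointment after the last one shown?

November 19, 2023

All dates are Sundays, 28, 28, 35, 28, 28 days apart.
Specifically, the 3rd Sunday of each month.
August 2023 — 3rd Sunday is August 20, 2023.
3rd Sunday of September 2023: September 17, 2023.
October 2023 — 3rd Sunday is October 15, 2023.
3rd Sunday of November 2023: November 19, 2023.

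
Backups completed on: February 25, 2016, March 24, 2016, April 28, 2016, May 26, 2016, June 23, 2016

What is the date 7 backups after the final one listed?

January 26, 2017

All dates are Thursdays, 28, 35, 28, 28 days apart.
Specifically, the 4th Thursday of each month.
July 2016 — 4th Thursday is July 28, 2016.
4th Thursday of August 2016: August 25, 2016.
September 2016 — 4th Thursday is September 22, 2016.
4th Thursday of October 2016: October 27, 2016.
4th Thursday of November 2016: November 24, 2016.
December 2016 — 4th Thursday is December 22, 2016.
January 2017 — 4th Thursday is January 26, 2017.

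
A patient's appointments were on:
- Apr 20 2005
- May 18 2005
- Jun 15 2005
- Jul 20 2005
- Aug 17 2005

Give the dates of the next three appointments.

These are Wednesdays at 28- or 35-day spacing (28, 28, 35, 28).
The pattern: 3rd Wednesday of the month.
3rd Wednesday of September 2005: Sep 21 2005.
October 2005 — 3rd Wednesday is Oct 19 2005.
November 2005 — 3rd Wednesday is Nov 16 2005.

Sep 21 2005, Oct 19 2005, Nov 16 2005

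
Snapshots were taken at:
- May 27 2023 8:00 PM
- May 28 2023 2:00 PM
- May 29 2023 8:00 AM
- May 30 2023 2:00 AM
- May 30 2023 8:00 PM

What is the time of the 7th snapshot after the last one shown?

Spacing: 18, 18, 18, 18 h — constant 18 h.
May 30 2023 8:00 PM + 18 h = May 31 2023 2:00 PM.
May 31 2023 2:00 PM + 18 h = Jun 1 2023 8:00 AM.
Jun 1 2023 8:00 AM + 18 h = Jun 2 2023 2:00 AM.
Jun 2 2023 2:00 AM + 18 h = Jun 2 2023 8:00 PM.
Jun 2 2023 8:00 PM + 18 h = Jun 3 2023 2:00 PM.
Jun 3 2023 2:00 PM + 18 h = Jun 4 2023 8:00 AM.
Jun 4 2023 8:00 AM + 18 h = Jun 5 2023 2:00 AM.

Jun 5 2023 2:00 AM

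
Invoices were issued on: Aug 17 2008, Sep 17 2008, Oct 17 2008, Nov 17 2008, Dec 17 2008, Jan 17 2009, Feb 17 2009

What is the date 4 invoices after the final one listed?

Jun 17 2009

Gaps: 31, 30, 31, 30, 31, 31 days — not constant. Every event is on the 17th of the month.
Pattern: the 17th of each month.
March 2009: Mar 17 2009.
Next: April 2009 → Apr 17 2009.
Next: May 2009 → May 17 2009.
June 2009: Jun 17 2009.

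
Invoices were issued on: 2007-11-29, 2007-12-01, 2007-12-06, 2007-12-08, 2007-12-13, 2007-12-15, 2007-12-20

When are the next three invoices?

Gaps: 2, 5, 2, 5, 2, 5 days — not constant, but cyclic with period 2.
The events fall on every Thursday and Saturday.
Next Saturday: 2007-12-22.
Next Thursday: 2007-12-27.
Next Saturday: 2007-12-29.

2007-12-22, 2007-12-27, 2007-12-29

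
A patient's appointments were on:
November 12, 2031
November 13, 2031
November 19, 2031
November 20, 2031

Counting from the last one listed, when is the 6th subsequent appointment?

Gaps: 1, 6, 1 days — not constant, but cyclic with period 2.
The events fall on every Wednesday and Thursday.
Next Wednesday: November 26, 2031.
The following Thursday is November 27, 2031.
The following Wednesday is December 3, 2031.
The following Thursday is December 4, 2031.
The following Wednesday is December 10, 2031.
Next Thursday: December 11, 2031.

December 11, 2031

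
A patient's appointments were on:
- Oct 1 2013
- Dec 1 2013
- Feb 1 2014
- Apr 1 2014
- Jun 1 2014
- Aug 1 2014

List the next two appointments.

Gaps: 61, 62, 59, 61, 61 days — not constant. Every event is on the 1st of the month.
Pattern: the 1st of every 2 months.
October 2014: Oct 1 2014.
Next: December 2014 → Dec 1 2014.

Oct 1 2014, Dec 1 2014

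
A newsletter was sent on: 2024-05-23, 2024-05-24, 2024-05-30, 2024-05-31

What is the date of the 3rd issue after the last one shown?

2024-06-13

Every event lands on a Thursday or Friday (gaps cycle 1, 6, 1).
So the schedule is: every Thursday and Friday.
The following Thursday is 2024-06-06.
The following Friday is 2024-06-07.
The following Thursday is 2024-06-13.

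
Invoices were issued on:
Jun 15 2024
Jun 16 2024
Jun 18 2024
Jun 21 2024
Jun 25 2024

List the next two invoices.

Intervals are 1, 2, 3, 4 days — an arithmetic progression with common difference 1.
Next gap: 5 days. Jun 25 2024 + 5 days = Jun 30 2024.
Next gap: 6 days. Jun 30 2024 + 6 days = Jul 6 2024.

Jun 30 2024, Jul 6 2024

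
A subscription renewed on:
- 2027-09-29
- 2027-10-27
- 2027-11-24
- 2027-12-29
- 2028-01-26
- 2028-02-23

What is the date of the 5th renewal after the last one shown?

These are Wednesdays with 28, 28, 35, 28, 28-day gaps.
Each is the final Wednesday of its month — 2027-09-29 is past the 28th, so '4th Wednesday' doesn't fit.
Last Wednesday of March 2028: 2028-03-29.
April 2028 ends with Wednesday 2028-04-26.
May 2028 ends with Wednesday 2028-05-31.
Last Wednesday of June 2028: 2028-06-28.
July 2028 ends with Wednesday 2028-07-26.

2028-07-26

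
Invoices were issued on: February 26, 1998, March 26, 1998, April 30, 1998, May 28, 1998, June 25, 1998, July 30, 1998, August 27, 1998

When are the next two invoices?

September 24, 1998; October 29, 1998

These are Thursdays with 28, 35, 28, 28, 35, 28-day gaps.
Each is the final Thursday of its month — April 30, 1998 is past the 28th, so '4th Thursday' doesn't fit.
Last Thursday of September 1998: September 24, 1998.
October 1998 ends with Thursday October 29, 1998.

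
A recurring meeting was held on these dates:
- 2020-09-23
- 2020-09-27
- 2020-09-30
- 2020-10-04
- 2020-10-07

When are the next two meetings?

Every event lands on a Wednesday or Sunday (gaps cycle 4, 3, 4, 3).
So the schedule is: every Wednesday and Sunday.
The following Sunday is 2020-10-11.
Next Wednesday: 2020-10-14.

2020-10-11, 2020-10-14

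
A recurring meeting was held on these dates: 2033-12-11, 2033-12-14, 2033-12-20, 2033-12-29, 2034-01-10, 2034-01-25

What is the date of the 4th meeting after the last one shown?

Gaps: 3, 6, 9, 12, 15 days — each gap is 3 larger than the previous one.
Next gap: 18 days. 2034-01-25 + 18 days = 2034-02-12.
Next gap: 21 days. 2034-02-12 + 21 days = 2034-03-05.
Next gap: 24 days. 2034-03-05 + 24 days = 2034-03-29.
Next gap: 27 days. 2034-03-29 + 27 days = 2034-04-25.

2034-04-25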